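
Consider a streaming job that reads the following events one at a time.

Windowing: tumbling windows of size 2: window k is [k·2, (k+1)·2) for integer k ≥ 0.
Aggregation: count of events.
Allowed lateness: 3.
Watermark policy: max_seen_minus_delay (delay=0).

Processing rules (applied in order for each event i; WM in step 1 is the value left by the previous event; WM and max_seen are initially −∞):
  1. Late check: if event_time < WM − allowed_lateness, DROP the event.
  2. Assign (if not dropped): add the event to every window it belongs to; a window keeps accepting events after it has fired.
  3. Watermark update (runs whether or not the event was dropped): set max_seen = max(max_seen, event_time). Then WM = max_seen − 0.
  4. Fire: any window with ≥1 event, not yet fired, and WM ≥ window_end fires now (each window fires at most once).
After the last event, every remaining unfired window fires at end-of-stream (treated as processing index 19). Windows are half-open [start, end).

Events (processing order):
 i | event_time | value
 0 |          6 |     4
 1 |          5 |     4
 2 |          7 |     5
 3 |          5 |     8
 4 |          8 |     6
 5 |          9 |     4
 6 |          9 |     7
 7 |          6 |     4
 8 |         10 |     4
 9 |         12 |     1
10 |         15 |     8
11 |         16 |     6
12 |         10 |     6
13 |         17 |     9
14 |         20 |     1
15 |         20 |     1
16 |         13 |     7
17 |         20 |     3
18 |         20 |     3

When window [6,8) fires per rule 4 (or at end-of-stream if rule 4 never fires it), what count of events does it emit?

i=0 t=6 v=4: → [6,8); WM=6
i=1 t=5 v=4: → [4,6); WM=6; [4,6) fires=1
i=2 t=7 v=5: → [6,8); WM=7
i=3 t=5 v=8: → [4,6); WM=7
i=4 t=8 v=6: → [8,10); WM=8; [6,8) fires=2
i=5 t=9 v=4: → [8,10); WM=9
i=6 t=9 v=7: → [8,10); WM=9
i=7 t=6 v=4: → [6,8); WM=9
i=8 t=10 v=4: → [10,12); WM=10; [8,10) fires=3
i=9 t=12 v=1: → [12,14); WM=12; [10,12) fires=1
i=10 t=15 v=8: → [14,16); WM=15; [12,14) fires=1
i=11 t=16 v=6: → [16,18); WM=16; [14,16) fires=1
i=12 t=10 v=6: DROP (t<16-3); WM=16
i=13 t=17 v=9: → [16,18); WM=17
i=14 t=20 v=1: → [20,22); WM=20; [16,18) fires=2
i=15 t=20 v=1: → [20,22); WM=20
i=16 t=13 v=7: DROP (t<20-3); WM=20
i=17 t=20 v=3: → [20,22); WM=20
i=18 t=20 v=3: → [20,22); WM=20

2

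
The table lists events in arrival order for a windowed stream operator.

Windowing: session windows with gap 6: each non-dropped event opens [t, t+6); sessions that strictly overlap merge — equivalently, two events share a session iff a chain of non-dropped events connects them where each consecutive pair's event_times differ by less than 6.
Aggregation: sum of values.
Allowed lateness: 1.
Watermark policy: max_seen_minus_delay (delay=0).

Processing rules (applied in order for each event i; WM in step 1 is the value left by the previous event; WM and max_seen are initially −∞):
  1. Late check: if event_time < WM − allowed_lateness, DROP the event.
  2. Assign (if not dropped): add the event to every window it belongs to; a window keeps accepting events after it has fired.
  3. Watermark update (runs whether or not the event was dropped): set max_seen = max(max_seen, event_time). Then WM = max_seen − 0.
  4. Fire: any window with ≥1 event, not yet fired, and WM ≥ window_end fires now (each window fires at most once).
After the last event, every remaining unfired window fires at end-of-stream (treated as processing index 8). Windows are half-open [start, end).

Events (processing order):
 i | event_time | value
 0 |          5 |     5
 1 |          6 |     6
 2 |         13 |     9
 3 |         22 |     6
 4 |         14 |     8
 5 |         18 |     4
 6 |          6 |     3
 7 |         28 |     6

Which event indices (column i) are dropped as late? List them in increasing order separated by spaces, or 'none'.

4 5 6

i=0 t=5 v=5: → [5,11); WM=5
i=1 t=6 v=6: → [5,12); WM=6
i=2 t=13 v=9: → [13,19); WM=13
i=3 t=22 v=6: → [22,28); WM=22
i=4 t=14 v=8: DROP (t<22-1); WM=22
i=5 t=18 v=4: DROP (t<22-1); WM=22
i=6 t=6 v=3: DROP (t<22-1); WM=22
i=7 t=28 v=6: → [28,34); WM=28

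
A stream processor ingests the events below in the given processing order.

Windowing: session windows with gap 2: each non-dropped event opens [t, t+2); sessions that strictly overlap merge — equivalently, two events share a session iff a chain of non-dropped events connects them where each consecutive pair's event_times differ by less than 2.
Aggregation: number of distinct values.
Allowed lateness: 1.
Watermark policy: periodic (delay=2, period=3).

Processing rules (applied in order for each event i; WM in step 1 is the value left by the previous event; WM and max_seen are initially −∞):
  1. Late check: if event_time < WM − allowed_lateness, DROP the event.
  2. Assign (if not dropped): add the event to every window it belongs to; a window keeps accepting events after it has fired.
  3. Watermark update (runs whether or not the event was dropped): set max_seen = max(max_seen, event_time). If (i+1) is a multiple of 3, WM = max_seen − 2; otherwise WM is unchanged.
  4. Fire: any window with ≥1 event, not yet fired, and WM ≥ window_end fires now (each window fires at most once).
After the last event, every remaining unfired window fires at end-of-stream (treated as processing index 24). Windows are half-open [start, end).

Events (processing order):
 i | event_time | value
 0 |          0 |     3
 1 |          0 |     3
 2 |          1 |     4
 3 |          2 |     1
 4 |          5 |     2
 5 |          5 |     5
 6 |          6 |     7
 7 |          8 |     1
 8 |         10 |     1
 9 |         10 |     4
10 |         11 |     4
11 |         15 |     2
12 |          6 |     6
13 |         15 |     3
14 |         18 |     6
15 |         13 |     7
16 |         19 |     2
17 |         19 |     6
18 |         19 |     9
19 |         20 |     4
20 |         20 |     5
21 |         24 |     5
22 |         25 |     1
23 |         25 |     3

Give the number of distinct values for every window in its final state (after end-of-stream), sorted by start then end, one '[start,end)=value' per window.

i=0 t=0 v=3: → [0,2); WM=−∞
i=1 t=0 v=3: → [0,2); WM=−∞
i=2 t=1 v=4: → [0,3); WM=-1
i=3 t=2 v=1: → [0,4); WM=-1
i=4 t=5 v=2: → [5,7); WM=-1
i=5 t=5 v=5: → [5,7); WM=3
i=6 t=6 v=7: → [5,8); WM=3
i=7 t=8 v=1: → [8,10); WM=3
i=8 t=10 v=1: → [10,12); WM=8
i=9 t=10 v=4: → [10,12); WM=8
i=10 t=11 v=4: → [10,13); WM=8
i=11 t=15 v=2: → [15,17); WM=13
i=12 t=6 v=6: DROP (t<13-1); WM=13
i=13 t=15 v=3: → [15,17); WM=13
i=14 t=18 v=6: → [18,20); WM=16
i=15 t=13 v=7: DROP (t<16-1); WM=16
i=16 t=19 v=2: → [18,21); WM=16
i=17 t=19 v=6: → [18,21); WM=17
i=18 t=19 v=9: → [18,21); WM=17
i=19 t=20 v=4: → [18,22); WM=17
i=20 t=20 v=5: → [18,22); WM=18
i=21 t=24 v=5: → [24,26); WM=18
i=22 t=25 v=1: → [24,27); WM=18
i=23 t=25 v=3: → [24,27); WM=23

[0,4)=3 [5,8)=3 [8,10)=1 [10,13)=2 [15,17)=2 [18,22)=5 [24,27)=3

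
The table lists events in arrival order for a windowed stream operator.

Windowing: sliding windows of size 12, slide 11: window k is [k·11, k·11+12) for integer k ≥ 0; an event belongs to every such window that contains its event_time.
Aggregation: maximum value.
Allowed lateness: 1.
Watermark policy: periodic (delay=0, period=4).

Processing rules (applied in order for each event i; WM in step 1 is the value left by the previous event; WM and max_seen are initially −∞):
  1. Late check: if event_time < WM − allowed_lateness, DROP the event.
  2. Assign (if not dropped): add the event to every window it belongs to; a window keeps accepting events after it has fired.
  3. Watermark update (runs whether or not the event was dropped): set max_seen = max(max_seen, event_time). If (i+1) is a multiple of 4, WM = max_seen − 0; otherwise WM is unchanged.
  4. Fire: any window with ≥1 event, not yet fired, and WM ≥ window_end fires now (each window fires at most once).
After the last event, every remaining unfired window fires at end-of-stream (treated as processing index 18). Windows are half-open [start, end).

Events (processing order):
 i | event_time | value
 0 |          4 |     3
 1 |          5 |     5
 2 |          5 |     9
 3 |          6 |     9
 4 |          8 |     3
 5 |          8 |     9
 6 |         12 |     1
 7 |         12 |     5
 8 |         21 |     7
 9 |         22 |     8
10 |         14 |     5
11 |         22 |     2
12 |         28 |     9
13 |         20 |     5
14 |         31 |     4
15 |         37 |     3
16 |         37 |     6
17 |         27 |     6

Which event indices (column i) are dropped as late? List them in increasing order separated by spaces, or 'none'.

i=0 t=4 v=3: → [0,12); WM=−∞
i=1 t=5 v=5: → [0,12); WM=−∞
i=2 t=5 v=9: → [0,12); WM=−∞
i=3 t=6 v=9: → [0,12); WM=6
i=4 t=8 v=3: → [0,12); WM=6
i=5 t=8 v=9: → [0,12); WM=6
i=6 t=12 v=1: → [11,23); WM=6
i=7 t=12 v=5: → [11,23); WM=12; [0,12) fires=9
i=8 t=21 v=7: → [11,23); WM=12
i=9 t=22 v=8: → [22,34),[11,23); WM=12
i=10 t=14 v=5: → [11,23); WM=12
i=11 t=22 v=2: → [22,34),[11,23); WM=22
i=12 t=28 v=9: → [22,34); WM=22
i=13 t=20 v=5: DROP (t<22-1); WM=22
i=14 t=31 v=4: → [22,34); WM=22
i=15 t=37 v=3: → [33,45); WM=37; [11,23) fires=8 [22,34) fires=9
i=16 t=37 v=6: → [33,45); WM=37
i=17 t=27 v=6: DROP (t<37-1); WM=37

13 17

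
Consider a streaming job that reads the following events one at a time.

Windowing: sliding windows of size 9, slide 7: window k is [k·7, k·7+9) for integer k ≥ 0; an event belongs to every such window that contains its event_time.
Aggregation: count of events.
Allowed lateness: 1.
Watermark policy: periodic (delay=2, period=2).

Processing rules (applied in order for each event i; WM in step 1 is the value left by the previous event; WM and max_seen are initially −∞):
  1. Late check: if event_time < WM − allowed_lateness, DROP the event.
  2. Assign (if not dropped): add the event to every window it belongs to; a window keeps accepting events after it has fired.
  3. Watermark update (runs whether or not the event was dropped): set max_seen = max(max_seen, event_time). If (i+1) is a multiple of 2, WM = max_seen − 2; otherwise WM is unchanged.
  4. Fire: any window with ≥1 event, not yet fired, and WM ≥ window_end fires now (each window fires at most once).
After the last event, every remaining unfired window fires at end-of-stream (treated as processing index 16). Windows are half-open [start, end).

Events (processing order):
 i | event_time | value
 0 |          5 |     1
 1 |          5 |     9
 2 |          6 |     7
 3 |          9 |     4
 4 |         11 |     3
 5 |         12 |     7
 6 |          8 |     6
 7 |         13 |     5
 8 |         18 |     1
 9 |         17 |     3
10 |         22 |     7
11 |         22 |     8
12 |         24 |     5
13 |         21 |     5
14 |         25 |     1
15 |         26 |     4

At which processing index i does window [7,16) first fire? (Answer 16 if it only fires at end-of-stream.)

i=0 t=5 v=1: → [0,9); WM=−∞
i=1 t=5 v=9: → [0,9); WM=3
i=2 t=6 v=7: → [0,9); WM=3
i=3 t=9 v=4: → [7,16); WM=7
i=4 t=11 v=3: → [7,16); WM=7
i=5 t=12 v=7: → [7,16); WM=10; [0,9) fires=3
i=6 t=8 v=6: DROP (t<10-1); WM=10
i=7 t=13 v=5: → [7,16); WM=11
i=8 t=18 v=1: → [14,23); WM=11
i=9 t=17 v=3: → [14,23); WM=16; [7,16) fires=4
i=10 t=22 v=7: → [21,30),[14,23); WM=16
i=11 t=22 v=8: → [21,30),[14,23); WM=20
i=12 t=24 v=5: → [21,30); WM=20
i=13 t=21 v=5: → [21,30),[14,23); WM=22
i=14 t=25 v=1: → [21,30); WM=22
i=15 t=26 v=4: → [21,30); WM=24; [14,23) fires=5

9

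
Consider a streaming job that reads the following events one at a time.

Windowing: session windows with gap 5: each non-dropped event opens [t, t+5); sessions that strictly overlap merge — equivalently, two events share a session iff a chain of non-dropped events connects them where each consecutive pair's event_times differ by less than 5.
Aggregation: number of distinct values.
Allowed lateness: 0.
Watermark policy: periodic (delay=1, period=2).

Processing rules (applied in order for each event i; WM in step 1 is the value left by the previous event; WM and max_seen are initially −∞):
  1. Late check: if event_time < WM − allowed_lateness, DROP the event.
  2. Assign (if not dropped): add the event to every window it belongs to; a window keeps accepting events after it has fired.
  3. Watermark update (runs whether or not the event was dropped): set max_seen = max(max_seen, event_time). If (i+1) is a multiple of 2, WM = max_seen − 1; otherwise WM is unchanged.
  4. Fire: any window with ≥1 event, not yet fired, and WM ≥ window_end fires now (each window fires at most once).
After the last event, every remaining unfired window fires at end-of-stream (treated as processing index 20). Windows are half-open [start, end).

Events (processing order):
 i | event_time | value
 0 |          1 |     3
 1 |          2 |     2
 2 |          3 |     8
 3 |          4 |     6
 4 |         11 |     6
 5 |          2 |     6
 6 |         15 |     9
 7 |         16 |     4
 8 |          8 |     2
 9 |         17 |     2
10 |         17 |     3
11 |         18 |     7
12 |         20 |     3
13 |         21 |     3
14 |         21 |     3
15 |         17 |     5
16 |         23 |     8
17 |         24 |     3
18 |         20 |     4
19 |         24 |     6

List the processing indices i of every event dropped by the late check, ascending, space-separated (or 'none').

i=0 t=1 v=3: → [1,6); WM=−∞
i=1 t=2 v=2: → [1,7); WM=1
i=2 t=3 v=8: → [1,8); WM=1
i=3 t=4 v=6: → [1,9); WM=3
i=4 t=11 v=6: → [11,16); WM=3
i=5 t=2 v=6: DROP (t<3-0); WM=10
i=6 t=15 v=9: → [11,20); WM=10
i=7 t=16 v=4: → [11,21); WM=15
i=8 t=8 v=2: DROP (t<15-0); WM=15
i=9 t=17 v=2: → [11,22); WM=16
i=10 t=17 v=3: → [11,22); WM=16
i=11 t=18 v=7: → [11,23); WM=17
i=12 t=20 v=3: → [11,25); WM=17
i=13 t=21 v=3: → [11,26); WM=20
i=14 t=21 v=3: → [11,26); WM=20
i=15 t=17 v=5: DROP (t<20-0); WM=20
i=16 t=23 v=8: → [11,28); WM=20
i=17 t=24 v=3: → [11,29); WM=23
i=18 t=20 v=4: DROP (t<23-0); WM=23
i=19 t=24 v=6: → [11,29); WM=23

5 8 15 18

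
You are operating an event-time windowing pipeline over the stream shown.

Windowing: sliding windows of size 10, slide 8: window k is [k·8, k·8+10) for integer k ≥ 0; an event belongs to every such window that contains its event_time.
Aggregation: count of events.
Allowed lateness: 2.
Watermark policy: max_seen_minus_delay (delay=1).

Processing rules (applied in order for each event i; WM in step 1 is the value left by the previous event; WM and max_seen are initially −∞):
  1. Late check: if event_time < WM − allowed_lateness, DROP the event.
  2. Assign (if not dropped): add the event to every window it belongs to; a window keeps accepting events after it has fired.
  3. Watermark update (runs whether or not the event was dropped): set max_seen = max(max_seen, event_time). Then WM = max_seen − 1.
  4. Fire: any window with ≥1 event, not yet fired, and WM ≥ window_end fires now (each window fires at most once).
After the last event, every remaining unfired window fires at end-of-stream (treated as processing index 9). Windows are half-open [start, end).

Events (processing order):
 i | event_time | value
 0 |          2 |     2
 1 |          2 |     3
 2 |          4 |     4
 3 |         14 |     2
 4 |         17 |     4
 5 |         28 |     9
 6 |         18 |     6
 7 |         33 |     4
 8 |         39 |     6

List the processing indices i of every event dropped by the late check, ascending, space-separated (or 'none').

6

i=0 t=2 v=2: → [0,10); WM=1
i=1 t=2 v=3: → [0,10); WM=1
i=2 t=4 v=4: → [0,10); WM=3
i=3 t=14 v=2: → [8,18); WM=13; [0,10) fires=3
i=4 t=17 v=4: → [16,26),[8,18); WM=16
i=5 t=28 v=9: → [24,34); WM=27; [8,18) fires=2 [16,26) fires=1
i=6 t=18 v=6: DROP (t<27-2); WM=27
i=7 t=33 v=4: → [32,42),[24,34); WM=32
i=8 t=39 v=6: → [32,42); WM=38; [24,34) fires=2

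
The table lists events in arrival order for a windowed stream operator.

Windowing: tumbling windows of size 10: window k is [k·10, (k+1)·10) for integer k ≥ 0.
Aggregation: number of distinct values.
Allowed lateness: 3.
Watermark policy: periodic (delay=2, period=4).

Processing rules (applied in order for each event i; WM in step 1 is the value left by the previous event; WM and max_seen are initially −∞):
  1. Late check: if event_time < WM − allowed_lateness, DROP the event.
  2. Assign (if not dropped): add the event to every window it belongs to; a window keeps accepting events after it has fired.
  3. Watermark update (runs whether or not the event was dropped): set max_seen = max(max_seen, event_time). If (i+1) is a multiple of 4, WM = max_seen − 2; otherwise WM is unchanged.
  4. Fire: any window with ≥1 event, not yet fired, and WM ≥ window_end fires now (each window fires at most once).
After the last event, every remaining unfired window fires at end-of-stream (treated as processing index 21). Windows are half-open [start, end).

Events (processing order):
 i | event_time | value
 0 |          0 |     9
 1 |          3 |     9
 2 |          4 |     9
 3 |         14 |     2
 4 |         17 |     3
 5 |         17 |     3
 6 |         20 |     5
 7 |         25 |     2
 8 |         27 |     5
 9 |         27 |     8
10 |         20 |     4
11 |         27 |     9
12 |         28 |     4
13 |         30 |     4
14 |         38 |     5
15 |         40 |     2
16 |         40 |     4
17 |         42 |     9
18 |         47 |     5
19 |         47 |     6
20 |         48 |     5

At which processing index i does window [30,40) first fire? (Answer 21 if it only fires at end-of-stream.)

19

i=0 t=0 v=9: → [0,10); WM=−∞
i=1 t=3 v=9: → [0,10); WM=−∞
i=2 t=4 v=9: → [0,10); WM=−∞
i=3 t=14 v=2: → [10,20); WM=12; [0,10) fires=1
i=4 t=17 v=3: → [10,20); WM=12
i=5 t=17 v=3: → [10,20); WM=12
i=6 t=20 v=5: → [20,30); WM=12
i=7 t=25 v=2: → [20,30); WM=23; [10,20) fires=2
i=8 t=27 v=5: → [20,30); WM=23
i=9 t=27 v=8: → [20,30); WM=23
i=10 t=20 v=4: → [20,30); WM=23
i=11 t=27 v=9: → [20,30); WM=25
i=12 t=28 v=4: → [20,30); WM=25
i=13 t=30 v=4: → [30,40); WM=25
i=14 t=38 v=5: → [30,40); WM=25
i=15 t=40 v=2: → [40,50); WM=38; [20,30) fires=5
i=16 t=40 v=4: → [40,50); WM=38
i=17 t=42 v=9: → [40,50); WM=38
i=18 t=47 v=5: → [40,50); WM=38
i=19 t=47 v=6: → [40,50); WM=45; [30,40) fires=2
i=20 t=48 v=5: → [40,50); WM=45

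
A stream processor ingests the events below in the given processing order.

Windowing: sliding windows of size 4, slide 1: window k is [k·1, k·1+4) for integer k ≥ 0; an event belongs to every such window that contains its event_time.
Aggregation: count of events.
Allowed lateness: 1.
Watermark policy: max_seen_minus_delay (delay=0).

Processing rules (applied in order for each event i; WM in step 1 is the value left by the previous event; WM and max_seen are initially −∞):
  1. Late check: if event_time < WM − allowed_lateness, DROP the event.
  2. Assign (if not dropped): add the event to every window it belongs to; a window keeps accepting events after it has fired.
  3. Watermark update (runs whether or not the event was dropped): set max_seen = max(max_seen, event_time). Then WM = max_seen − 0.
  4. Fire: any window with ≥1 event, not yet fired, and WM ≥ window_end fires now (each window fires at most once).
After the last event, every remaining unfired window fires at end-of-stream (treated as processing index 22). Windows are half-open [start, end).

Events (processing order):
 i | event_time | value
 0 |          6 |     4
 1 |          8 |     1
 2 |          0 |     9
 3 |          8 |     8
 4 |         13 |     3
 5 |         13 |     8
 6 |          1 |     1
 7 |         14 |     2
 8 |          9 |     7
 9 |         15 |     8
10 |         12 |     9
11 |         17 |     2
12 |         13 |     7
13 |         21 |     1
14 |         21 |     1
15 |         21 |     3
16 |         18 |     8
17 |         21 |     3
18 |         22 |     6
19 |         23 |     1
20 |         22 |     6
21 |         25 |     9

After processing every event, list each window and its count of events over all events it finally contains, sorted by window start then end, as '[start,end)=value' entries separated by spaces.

i=0 t=6 v=4: → [6,10),[5,9),[4,8),[3,7); WM=6
i=1 t=8 v=1: → [8,12),[7,11),[6,10),[5,9); WM=8; [3,7) fires=1 [4,8) fires=1
i=2 t=0 v=9: DROP (t<8-1); WM=8
i=3 t=8 v=8: → [8,12),[7,11),[6,10),[5,9); WM=8
i=4 t=13 v=3: → [13,17),[12,16),[11,15),[10,14); WM=13; [5,9) fires=3 [6,10) fires=3 [7,11) fires=2 [8,12) fires=2
i=5 t=13 v=8: → [13,17),[12,16),[11,15),[10,14); WM=13
i=6 t=1 v=1: DROP (t<13-1); WM=13
i=7 t=14 v=2: → [14,18),[13,17),[12,16),[11,15); WM=14; [10,14) fires=2
i=8 t=9 v=7: DROP (t<14-1); WM=14
i=9 t=15 v=8: → [15,19),[14,18),[13,17),[12,16); WM=15; [11,15) fires=3
i=10 t=12 v=9: DROP (t<15-1); WM=15
i=11 t=17 v=2: → [17,21),[16,20),[15,19),[14,18); WM=17; [12,16) fires=4 [13,17) fires=4
i=12 t=13 v=7: DROP (t<17-1); WM=17
i=13 t=21 v=1: → [21,25),[20,24),[19,23),[18,22); WM=21; [14,18) fires=3 [15,19) fires=2 [16,20) fires=1 [17,21) fires=1
i=14 t=21 v=1: → [21,25),[20,24),[19,23),[18,22); WM=21
i=15 t=21 v=3: → [21,25),[20,24),[19,23),[18,22); WM=21
i=16 t=18 v=8: DROP (t<21-1); WM=21
i=17 t=21 v=3: → [21,25),[20,24),[19,23),[18,22); WM=21
i=18 t=22 v=6: → [22,26),[21,25),[20,24),[19,23); WM=22; [18,22) fires=4
i=19 t=23 v=1: → [23,27),[22,26),[21,25),[20,24); WM=23; [19,23) fires=5
i=20 t=22 v=6: → [22,26),[21,25),[20,24),[19,23); WM=23
i=21 t=25 v=9: → [25,29),[24,28),[23,27),[22,26); WM=25; [20,24) fires=7 [21,25) fires=7

[3,7)=1 [4,8)=1 [5,9)=3 [6,10)=3 [7,11)=2 [8,12)=2 [10,14)=2 [11,15)=3 [12,16)=4 [13,17)=4 [14,18)=3 [15,19)=2 [16,20)=1 [17,21)=1 [18,22)=4 [19,23)=6 [20,24)=7 [21,25)=7 [22,26)=4 [23,27)=2 [24,28)=1 [25,29)=1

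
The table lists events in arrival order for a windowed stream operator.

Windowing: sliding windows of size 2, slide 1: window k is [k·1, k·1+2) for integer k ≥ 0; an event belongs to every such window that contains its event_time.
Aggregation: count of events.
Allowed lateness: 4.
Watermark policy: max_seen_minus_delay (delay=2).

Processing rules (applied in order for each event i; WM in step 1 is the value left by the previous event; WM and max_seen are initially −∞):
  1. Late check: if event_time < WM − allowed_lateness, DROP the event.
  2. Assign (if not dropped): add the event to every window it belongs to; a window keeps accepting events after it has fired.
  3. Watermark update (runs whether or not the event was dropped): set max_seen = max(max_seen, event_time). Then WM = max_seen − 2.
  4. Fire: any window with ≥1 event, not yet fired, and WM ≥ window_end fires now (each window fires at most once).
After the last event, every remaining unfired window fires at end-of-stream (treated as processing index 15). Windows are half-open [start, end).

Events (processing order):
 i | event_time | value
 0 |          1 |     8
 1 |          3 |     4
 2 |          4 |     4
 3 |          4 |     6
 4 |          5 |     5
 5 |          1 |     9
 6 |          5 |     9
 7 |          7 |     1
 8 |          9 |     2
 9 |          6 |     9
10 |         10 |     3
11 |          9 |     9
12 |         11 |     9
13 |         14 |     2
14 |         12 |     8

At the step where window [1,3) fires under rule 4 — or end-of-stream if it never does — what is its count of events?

i=0 t=1 v=8: → [1,3),[0,2); WM=-1
i=1 t=3 v=4: → [3,5),[2,4); WM=1
i=2 t=4 v=4: → [4,6),[3,5); WM=2; [0,2) fires=1
i=3 t=4 v=6: → [4,6),[3,5); WM=2
i=4 t=5 v=5: → [5,7),[4,6); WM=3; [1,3) fires=1
i=5 t=1 v=9: → [1,3),[0,2); WM=3
i=6 t=5 v=9: → [5,7),[4,6); WM=3
i=7 t=7 v=1: → [7,9),[6,8); WM=5; [2,4) fires=1 [3,5) fires=3
i=8 t=9 v=2: → [9,11),[8,10); WM=7; [4,6) fires=4 [5,7) fires=2
i=9 t=6 v=9: → [6,8),[5,7); WM=7
i=10 t=10 v=3: → [10,12),[9,11); WM=8; [6,8) fires=2
i=11 t=9 v=9: → [9,11),[8,10); WM=8
i=12 t=11 v=9: → [11,13),[10,12); WM=9; [7,9) fires=1
i=13 t=14 v=2: → [14,16),[13,15); WM=12; [8,10) fires=2 [9,11) fires=3 [10,12) fires=2
i=14 t=12 v=8: → [12,14),[11,13); WM=12

1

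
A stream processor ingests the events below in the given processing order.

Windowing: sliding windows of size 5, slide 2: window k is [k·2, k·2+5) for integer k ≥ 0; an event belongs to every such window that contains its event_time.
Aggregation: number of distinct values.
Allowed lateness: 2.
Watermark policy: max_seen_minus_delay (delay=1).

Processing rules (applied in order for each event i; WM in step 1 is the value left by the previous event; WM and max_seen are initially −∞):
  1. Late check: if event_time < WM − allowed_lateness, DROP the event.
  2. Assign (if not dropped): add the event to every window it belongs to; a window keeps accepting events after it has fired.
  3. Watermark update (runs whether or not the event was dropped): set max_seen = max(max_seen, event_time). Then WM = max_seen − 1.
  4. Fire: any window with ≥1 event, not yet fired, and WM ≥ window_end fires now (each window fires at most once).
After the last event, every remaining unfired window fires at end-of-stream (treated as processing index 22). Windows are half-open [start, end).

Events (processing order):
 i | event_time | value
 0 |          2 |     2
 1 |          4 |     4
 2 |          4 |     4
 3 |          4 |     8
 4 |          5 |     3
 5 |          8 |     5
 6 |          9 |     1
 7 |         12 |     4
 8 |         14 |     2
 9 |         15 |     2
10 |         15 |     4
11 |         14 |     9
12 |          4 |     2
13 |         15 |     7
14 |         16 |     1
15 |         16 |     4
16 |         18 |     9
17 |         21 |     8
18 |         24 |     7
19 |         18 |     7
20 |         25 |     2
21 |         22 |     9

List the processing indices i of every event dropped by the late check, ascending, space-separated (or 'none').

12 19

i=0 t=2 v=2: → [2,7),[0,5); WM=1
i=1 t=4 v=4: → [4,9),[2,7),[0,5); WM=3
i=2 t=4 v=4: → [4,9),[2,7),[0,5); WM=3
i=3 t=4 v=8: → [4,9),[2,7),[0,5); WM=3
i=4 t=5 v=3: → [4,9),[2,7); WM=4
i=5 t=8 v=5: → [8,13),[6,11),[4,9); WM=7; [0,5) fires=3 [2,7) fires=4
i=6 t=9 v=1: → [8,13),[6,11); WM=8
i=7 t=12 v=4: → [12,17),[10,15),[8,13); WM=11; [4,9) fires=4 [6,11) fires=2
i=8 t=14 v=2: → [14,19),[12,17),[10,15); WM=13; [8,13) fires=3
i=9 t=15 v=2: → [14,19),[12,17); WM=14
i=10 t=15 v=4: → [14,19),[12,17); WM=14
i=11 t=14 v=9: → [14,19),[12,17),[10,15); WM=14
i=12 t=4 v=2: DROP (t<14-2); WM=14
i=13 t=15 v=7: → [14,19),[12,17); WM=14
i=14 t=16 v=1: → [16,21),[14,19),[12,17); WM=15; [10,15) fires=3
i=15 t=16 v=4: → [16,21),[14,19),[12,17); WM=15
i=16 t=18 v=9: → [18,23),[16,21),[14,19); WM=17; [12,17) fires=5
i=17 t=21 v=8: → [20,25),[18,23); WM=20; [14,19) fires=5
i=18 t=24 v=7: → [24,29),[22,27),[20,25); WM=23; [16,21) fires=3 [18,23) fires=2
i=19 t=18 v=7: DROP (t<23-2); WM=23
i=20 t=25 v=2: → [24,29),[22,27); WM=24
i=21 t=22 v=9: → [22,27),[20,25),[18,23); WM=24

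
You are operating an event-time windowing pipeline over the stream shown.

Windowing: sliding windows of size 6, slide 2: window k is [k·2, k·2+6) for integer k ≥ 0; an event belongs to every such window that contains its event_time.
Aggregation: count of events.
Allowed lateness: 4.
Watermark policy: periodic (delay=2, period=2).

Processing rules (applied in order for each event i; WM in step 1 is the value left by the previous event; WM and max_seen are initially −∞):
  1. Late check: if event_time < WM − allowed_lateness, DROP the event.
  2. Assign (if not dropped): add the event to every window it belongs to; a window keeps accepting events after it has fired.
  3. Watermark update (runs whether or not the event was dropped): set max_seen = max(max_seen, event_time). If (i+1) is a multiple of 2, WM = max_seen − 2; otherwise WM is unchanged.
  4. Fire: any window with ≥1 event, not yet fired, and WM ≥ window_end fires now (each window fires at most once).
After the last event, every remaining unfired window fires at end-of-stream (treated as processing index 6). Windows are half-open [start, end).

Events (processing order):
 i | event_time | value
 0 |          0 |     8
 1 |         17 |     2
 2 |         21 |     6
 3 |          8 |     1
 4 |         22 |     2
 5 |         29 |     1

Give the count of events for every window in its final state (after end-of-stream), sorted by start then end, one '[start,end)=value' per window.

[0,6)=1 [12,18)=1 [14,20)=1 [16,22)=2 [18,24)=2 [20,26)=2 [22,28)=1 [24,30)=1 [26,32)=1 [28,34)=1

i=0 t=0 v=8: → [0,6); WM=−∞
i=1 t=17 v=2: → [16,22),[14,20),[12,18); WM=15; [0,6) fires=1
i=2 t=21 v=6: → [20,26),[18,24),[16,22); WM=15
i=3 t=8 v=1: DROP (t<15-4); WM=19; [12,18) fires=1
i=4 t=22 v=2: → [22,28),[20,26),[18,24); WM=19
i=5 t=29 v=1: → [28,34),[26,32),[24,30); WM=27; [14,20) fires=1 [16,22) fires=2 [18,24) fires=2 [20,26) fires=2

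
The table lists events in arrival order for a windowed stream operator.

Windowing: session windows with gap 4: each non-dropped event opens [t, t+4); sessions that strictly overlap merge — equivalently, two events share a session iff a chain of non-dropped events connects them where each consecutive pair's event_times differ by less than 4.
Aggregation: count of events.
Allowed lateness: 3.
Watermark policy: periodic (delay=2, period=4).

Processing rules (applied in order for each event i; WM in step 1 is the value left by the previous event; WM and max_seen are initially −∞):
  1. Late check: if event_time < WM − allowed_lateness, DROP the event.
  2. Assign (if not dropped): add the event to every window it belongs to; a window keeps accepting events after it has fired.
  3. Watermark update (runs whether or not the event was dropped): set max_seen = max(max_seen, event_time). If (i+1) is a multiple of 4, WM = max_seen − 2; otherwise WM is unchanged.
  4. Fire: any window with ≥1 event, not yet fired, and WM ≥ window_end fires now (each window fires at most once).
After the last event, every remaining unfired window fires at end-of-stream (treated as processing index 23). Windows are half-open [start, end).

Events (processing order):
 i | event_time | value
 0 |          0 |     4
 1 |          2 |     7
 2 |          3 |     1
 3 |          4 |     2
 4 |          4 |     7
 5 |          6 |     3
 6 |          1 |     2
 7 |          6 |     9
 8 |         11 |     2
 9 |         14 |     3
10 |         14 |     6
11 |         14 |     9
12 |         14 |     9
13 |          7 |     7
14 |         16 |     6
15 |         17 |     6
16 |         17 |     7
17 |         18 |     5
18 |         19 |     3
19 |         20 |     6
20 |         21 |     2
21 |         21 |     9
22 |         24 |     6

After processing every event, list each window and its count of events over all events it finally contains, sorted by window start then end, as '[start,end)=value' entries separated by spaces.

i=0 t=0 v=4: → [0,4); WM=−∞
i=1 t=2 v=7: → [0,6); WM=−∞
i=2 t=3 v=1: → [0,7); WM=−∞
i=3 t=4 v=2: → [0,8); WM=2
i=4 t=4 v=7: → [0,8); WM=2
i=5 t=6 v=3: → [0,10); WM=2
i=6 t=1 v=2: → [0,10); WM=2
i=7 t=6 v=9: → [0,10); WM=4
i=8 t=11 v=2: → [11,15); WM=4
i=9 t=14 v=3: → [11,18); WM=4
i=10 t=14 v=6: → [11,18); WM=4
i=11 t=14 v=9: → [11,18); WM=12
i=12 t=14 v=9: → [11,18); WM=12
i=13 t=7 v=7: DROP (t<12-3); WM=12
i=14 t=16 v=6: → [11,20); WM=12
i=15 t=17 v=6: → [11,21); WM=15
i=16 t=17 v=7: → [11,21); WM=15
i=17 t=18 v=5: → [11,22); WM=15
i=18 t=19 v=3: → [11,23); WM=15
i=19 t=20 v=6: → [11,24); WM=18
i=20 t=21 v=2: → [11,25); WM=18
i=21 t=21 v=9: → [11,25); WM=18
i=22 t=24 v=6: → [11,28); WM=18

[0,10)=8 [11,28)=14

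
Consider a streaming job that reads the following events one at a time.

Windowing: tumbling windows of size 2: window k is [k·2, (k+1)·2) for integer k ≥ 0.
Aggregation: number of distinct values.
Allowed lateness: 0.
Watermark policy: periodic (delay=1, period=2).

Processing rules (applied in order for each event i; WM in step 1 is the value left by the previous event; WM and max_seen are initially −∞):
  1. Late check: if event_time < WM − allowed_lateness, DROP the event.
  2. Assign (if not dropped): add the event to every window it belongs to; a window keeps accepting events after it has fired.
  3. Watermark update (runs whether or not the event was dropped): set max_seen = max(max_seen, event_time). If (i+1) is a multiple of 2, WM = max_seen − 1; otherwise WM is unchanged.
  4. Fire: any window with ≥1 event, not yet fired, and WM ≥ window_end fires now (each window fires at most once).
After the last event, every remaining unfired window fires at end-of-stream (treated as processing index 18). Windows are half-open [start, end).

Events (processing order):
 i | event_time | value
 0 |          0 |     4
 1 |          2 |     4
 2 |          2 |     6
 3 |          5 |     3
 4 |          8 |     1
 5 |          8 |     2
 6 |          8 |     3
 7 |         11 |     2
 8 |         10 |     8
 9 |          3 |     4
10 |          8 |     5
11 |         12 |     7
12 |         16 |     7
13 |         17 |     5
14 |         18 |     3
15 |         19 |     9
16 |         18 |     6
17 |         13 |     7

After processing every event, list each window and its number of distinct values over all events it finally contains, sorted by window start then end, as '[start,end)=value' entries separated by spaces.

[0,2)=1 [2,4)=2 [4,6)=1 [8,10)=3 [10,12)=2 [12,14)=1 [16,18)=2 [18,20)=3

i=0 t=0 v=4: → [0,2); WM=−∞
i=1 t=2 v=4: → [2,4); WM=1
i=2 t=2 v=6: → [2,4); WM=1
i=3 t=5 v=3: → [4,6); WM=4; [0,2) fires=1 [2,4) fires=2
i=4 t=8 v=1: → [8,10); WM=4
i=5 t=8 v=2: → [8,10); WM=7; [4,6) fires=1
i=6 t=8 v=3: → [8,10); WM=7
i=7 t=11 v=2: → [10,12); WM=10; [8,10) fires=3
i=8 t=10 v=8: → [10,12); WM=10
i=9 t=3 v=4: DROP (t<10-0); WM=10
i=10 t=8 v=5: DROP (t<10-0); WM=10
i=11 t=12 v=7: → [12,14); WM=11
i=12 t=16 v=7: → [16,18); WM=11
i=13 t=17 v=5: → [16,18); WM=16; [10,12) fires=2 [12,14) fires=1
i=14 t=18 v=3: → [18,20); WM=16
i=15 t=19 v=9: → [18,20); WM=18; [16,18) fires=2
i=16 t=18 v=6: → [18,20); WM=18
i=17 t=13 v=7: DROP (t<18-0); WM=18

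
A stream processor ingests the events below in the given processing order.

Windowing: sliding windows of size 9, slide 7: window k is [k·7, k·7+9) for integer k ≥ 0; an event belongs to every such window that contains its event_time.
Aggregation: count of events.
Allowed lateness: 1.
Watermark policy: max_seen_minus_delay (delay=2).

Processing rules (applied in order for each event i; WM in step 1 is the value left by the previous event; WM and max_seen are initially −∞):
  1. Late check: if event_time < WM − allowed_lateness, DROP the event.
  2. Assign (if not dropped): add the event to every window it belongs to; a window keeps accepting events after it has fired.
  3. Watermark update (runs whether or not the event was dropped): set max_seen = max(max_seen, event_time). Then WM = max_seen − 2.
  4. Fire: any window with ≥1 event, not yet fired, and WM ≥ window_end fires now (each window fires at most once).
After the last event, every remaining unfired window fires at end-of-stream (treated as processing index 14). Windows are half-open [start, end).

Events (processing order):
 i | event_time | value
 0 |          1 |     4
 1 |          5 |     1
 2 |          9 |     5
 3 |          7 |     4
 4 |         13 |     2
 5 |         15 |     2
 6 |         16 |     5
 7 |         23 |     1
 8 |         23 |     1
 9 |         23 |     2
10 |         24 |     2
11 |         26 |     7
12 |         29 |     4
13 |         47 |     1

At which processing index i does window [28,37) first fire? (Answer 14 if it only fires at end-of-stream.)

i=0 t=1 v=4: → [0,9); WM=-1
i=1 t=5 v=1: → [0,9); WM=3
i=2 t=9 v=5: → [7,16); WM=7
i=3 t=7 v=4: → [7,16),[0,9); WM=7
i=4 t=13 v=2: → [7,16); WM=11; [0,9) fires=3
i=5 t=15 v=2: → [14,23),[7,16); WM=13
i=6 t=16 v=5: → [14,23); WM=14
i=7 t=23 v=1: → [21,30); WM=21; [7,16) fires=4
i=8 t=23 v=1: → [21,30); WM=21
i=9 t=23 v=2: → [21,30); WM=21
i=10 t=24 v=2: → [21,30); WM=22
i=11 t=26 v=7: → [21,30); WM=24; [14,23) fires=2
i=12 t=29 v=4: → [28,37),[21,30); WM=27
i=13 t=47 v=1: → [42,51); WM=45; [21,30) fires=6 [28,37) fires=1

13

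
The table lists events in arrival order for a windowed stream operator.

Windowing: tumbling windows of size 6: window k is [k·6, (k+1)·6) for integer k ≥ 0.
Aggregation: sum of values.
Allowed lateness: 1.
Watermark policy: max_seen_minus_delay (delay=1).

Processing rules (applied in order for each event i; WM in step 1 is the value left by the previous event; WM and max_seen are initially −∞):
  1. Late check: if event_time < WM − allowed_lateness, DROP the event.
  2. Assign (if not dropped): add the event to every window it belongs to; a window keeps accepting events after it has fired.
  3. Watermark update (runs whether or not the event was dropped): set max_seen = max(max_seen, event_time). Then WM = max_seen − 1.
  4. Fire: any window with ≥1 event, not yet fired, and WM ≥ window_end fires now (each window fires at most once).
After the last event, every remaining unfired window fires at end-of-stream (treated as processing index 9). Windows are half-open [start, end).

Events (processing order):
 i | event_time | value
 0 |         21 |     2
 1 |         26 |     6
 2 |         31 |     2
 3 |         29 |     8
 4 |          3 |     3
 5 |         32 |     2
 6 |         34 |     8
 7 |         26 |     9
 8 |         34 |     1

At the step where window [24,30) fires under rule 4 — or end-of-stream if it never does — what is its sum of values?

6

i=0 t=21 v=2: → [18,24); WM=20
i=1 t=26 v=6: → [24,30); WM=25; [18,24) fires=2
i=2 t=31 v=2: → [30,36); WM=30; [24,30) fires=6
i=3 t=29 v=8: → [24,30); WM=30
i=4 t=3 v=3: DROP (t<30-1); WM=30
i=5 t=32 v=2: → [30,36); WM=31
i=6 t=34 v=8: → [30,36); WM=33
i=7 t=26 v=9: DROP (t<33-1); WM=33
i=8 t=34 v=1: → [30,36); WM=33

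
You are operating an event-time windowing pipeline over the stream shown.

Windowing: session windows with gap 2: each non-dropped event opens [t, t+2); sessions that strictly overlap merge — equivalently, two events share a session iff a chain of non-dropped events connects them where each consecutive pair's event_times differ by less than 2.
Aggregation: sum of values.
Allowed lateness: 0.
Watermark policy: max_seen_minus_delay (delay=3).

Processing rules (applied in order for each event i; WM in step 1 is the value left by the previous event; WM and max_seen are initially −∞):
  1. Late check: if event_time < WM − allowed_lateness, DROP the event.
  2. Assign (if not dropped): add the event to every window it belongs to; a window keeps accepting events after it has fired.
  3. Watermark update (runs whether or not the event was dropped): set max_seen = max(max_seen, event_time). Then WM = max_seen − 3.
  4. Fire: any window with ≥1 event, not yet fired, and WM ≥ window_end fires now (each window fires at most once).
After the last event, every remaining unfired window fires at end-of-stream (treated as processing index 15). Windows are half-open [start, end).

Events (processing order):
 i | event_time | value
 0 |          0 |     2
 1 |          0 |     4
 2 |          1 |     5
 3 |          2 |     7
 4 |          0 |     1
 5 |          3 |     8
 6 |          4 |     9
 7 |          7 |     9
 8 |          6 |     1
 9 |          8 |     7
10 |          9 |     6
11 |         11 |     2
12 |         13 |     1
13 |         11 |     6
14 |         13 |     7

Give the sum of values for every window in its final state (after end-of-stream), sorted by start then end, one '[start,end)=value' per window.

i=0 t=0 v=2: → [0,2); WM=-3
i=1 t=0 v=4: → [0,2); WM=-3
i=2 t=1 v=5: → [0,3); WM=-2
i=3 t=2 v=7: → [0,4); WM=-1
i=4 t=0 v=1: → [0,4); WM=-1
i=5 t=3 v=8: → [0,5); WM=0
i=6 t=4 v=9: → [0,6); WM=1
i=7 t=7 v=9: → [7,9); WM=4
i=8 t=6 v=1: → [6,9); WM=4
i=9 t=8 v=7: → [6,10); WM=5
i=10 t=9 v=6: → [6,11); WM=6
i=11 t=11 v=2: → [11,13); WM=8
i=12 t=13 v=1: → [13,15); WM=10
i=13 t=11 v=6: → [11,13); WM=10
i=14 t=13 v=7: → [13,15); WM=10

[0,6)=36 [6,11)=23 [11,13)=8 [13,15)=8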